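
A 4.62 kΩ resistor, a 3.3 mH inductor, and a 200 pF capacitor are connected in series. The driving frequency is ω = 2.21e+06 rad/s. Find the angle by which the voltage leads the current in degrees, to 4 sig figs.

47.44°

X_L = ωL = 7293 Ω
X_C = 1/(ωC) = 2262 Ω
Net reactance X = X_L − X_C = 5031 Ω
Z = 4620 + j5031 Ω
|Z| = √(4620² + 5031²) = 6830 Ω
∠Z = arctan(5031/4620) = 47.44°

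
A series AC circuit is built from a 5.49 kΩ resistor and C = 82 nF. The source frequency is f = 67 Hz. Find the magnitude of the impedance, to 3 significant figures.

29500 Ω

ω = 2πf = 421.0 rad/s
X_C = 1/(ωC) = 29000 Ω
Z = 5490 − j29000 Ω
|Z| = √(5490² + 29000²) = 29500 Ω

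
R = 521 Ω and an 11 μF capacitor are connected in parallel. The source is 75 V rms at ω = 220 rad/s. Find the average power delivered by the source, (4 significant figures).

10.80 W

X_C = 1/(ωC) = 413.2 Ω
Parallel: admittances add. Y = 1/R + jωC
Y = (0.001919 + j0.002420) S
|Y| = 0.003089 S → |Z| = 1/|Y| = 323.8 Ω, ∠Z = −∠Y = -51.58°
I = V/|Z| = 231.7 mA
P = VI cos φ = 75 × 0.2317 × cos(-51.58°) = 10.80 W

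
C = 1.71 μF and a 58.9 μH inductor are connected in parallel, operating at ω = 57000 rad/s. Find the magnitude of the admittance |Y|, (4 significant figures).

200.4 mS

X_L = ωL = 3.357 Ω
X_C = 1/(ωC) = 10.26 Ω
Parallel: admittances add. Y = 1/(jωL) + jωC
Y = (0 − j0.2004) S
|Y| = 0.2004 S → |Z| = 1/|Y| = 4.990 Ω, ∠Z = −∠Y = 90.00°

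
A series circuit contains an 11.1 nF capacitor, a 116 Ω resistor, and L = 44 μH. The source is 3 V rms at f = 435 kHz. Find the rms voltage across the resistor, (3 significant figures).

ω = 2πf = 2.733e+06 rad/s
X_L = ωL = 120 Ω
X_C = 1/(ωC) = 33.0 Ω
Net reactance X = X_L − X_C = 87.3 Ω
Z = 116 + j87.3 Ω
|Z| = √(116² + 87.3²) = 145 Ω
I = V/|Z| = 20.7 mA
V_R = I·|Z_R| = 0.0207 × 116 = 2.40 V

2.40 V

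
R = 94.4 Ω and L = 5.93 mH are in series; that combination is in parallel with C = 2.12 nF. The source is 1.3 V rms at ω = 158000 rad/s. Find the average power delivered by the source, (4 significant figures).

X_L = ωL = 936.9 Ω
X_C = 1/(ωC) = 2985 Ω
Branch 1 (R+jX_L): Z₁ = 94.40 + j936.9 Ω, |Z₁| = 941.7 Ω
Branch 2 (−jX_C): Z₂ = −j2985 Ω
Parallel: Z = Z₁Z₂/(Z₁+Z₂), |Z| = 1371 Ω, ∠Z = 81.61°
I = V/|Z| = 948.3 μA
P = VI cos φ = 1.3 × 0.0009483 × cos(81.61°) = 179.9 μW

179.9 μW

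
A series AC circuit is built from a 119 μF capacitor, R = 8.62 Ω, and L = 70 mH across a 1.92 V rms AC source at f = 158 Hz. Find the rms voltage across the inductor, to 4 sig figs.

2.165 V

ω = 2πf = 992.7 rad/s
X_L = ωL = 69.49 Ω
X_C = 1/(ωC) = 8.465 Ω
Net reactance X = X_L − X_C = 61.03 Ω
Z = 8.620 + j61.03 Ω
|Z| = √(8.620² + 61.03²) = 61.63 Ω
I = V/|Z| = 31.15 mA
V_L = I·|Z_L| = 0.03115 × 69.49 = 2.165 V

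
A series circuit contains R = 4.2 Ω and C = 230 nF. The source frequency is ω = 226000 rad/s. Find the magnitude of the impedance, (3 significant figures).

X_C = 1/(ωC) = 19.2 Ω
Z = 4.20 − j19.2 Ω
|Z| = √(4.20² + 19.2²) = 19.7 Ω

19.7 Ω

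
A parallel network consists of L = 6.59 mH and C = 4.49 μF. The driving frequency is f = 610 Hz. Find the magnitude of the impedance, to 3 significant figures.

44.7 Ω

ω = 2πf = 3833 rad/s
X_L = ωL = 25.3 Ω
X_C = 1/(ωC) = 58.1 Ω
Parallel: admittances add. Y = 1/(jωL) + jωC
Y = (0 − j0.0224) S
|Y| = 0.0224 S → |Z| = 1/|Y| = 44.7 Ω, ∠Z = −∠Y = 90.0°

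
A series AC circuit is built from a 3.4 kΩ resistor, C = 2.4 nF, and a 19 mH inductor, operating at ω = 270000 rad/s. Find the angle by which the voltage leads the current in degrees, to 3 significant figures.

46.5°

X_L = ωL = 5130 Ω
X_C = 1/(ωC) = 1540 Ω
Net reactance X = X_L − X_C = 3590 Ω
Z = 3400 + j3590 Ω
|Z| = √(3400² + 3590²) = 4940 Ω
∠Z = arctan(3590/3400) = 46.5°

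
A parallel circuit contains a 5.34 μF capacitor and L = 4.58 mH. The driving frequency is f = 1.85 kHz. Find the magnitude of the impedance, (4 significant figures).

23.10 Ω

ω = 2πf = 11620 rad/s
X_L = ωL = 53.24 Ω
X_C = 1/(ωC) = 16.11 Ω
Parallel: admittances add. Y = 1/(jωL) + jωC
Y = (0 + j0.04329) S
|Y| = 0.04329 S → |Z| = 1/|Y| = 23.10 Ω, ∠Z = −∠Y = -90.00°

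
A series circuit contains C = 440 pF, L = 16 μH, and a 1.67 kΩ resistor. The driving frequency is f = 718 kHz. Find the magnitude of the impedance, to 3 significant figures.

ω = 2πf = 4.511e+06 rad/s
X_L = ωL = 72.2 Ω
X_C = 1/(ωC) = 504 Ω
Net reactance X = X_L − X_C = -432 Ω
Z = 1670 − j432 Ω
|Z| = √(1670² + 432²) = 1720 Ω

1720 Ω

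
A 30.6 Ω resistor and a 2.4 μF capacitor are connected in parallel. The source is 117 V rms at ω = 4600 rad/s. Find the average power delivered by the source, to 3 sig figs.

X_C = 1/(ωC) = 90.6 Ω
Parallel: admittances add. Y = 1/R + jωC
Y = (0.0327 + j0.0110) S
|Y| = 0.0345 S → |Z| = 1/|Y| = 29.0 Ω, ∠Z = −∠Y = -18.7°
I = V/|Z| = 4.04 A
P = VI cos φ = 117 × 4.04 × cos(-18.7°) = 447 W

447 W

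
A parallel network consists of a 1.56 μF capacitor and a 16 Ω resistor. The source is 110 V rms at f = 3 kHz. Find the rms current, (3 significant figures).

ω = 2πf = 18850 rad/s
X_C = 1/(ωC) = 34.0 Ω
Parallel: admittances add. Y = 1/R + jωC
Y = (0.0625 + j0.0294) S
|Y| = 0.0691 S → |Z| = 1/|Y| = 14.5 Ω, ∠Z = −∠Y = -25.2°
I = V/|Z| = 110/14.5 = 7.60 A

7.60 A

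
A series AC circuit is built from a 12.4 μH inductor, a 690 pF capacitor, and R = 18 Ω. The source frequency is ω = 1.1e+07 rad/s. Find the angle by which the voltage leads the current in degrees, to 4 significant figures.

X_L = ωL = 136.4 Ω
X_C = 1/(ωC) = 131.8 Ω
Net reactance X = X_L − X_C = 4.648 Ω
Z = 18.00 + j4.648 Ω
|Z| = √(18.00² + 4.648²) = 18.59 Ω
∠Z = arctan(4.648/18.00) = 14.48°

14.48°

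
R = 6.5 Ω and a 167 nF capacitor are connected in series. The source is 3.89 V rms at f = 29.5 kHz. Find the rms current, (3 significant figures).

118 mA

ω = 2πf = 185400 rad/s
X_C = 1/(ωC) = 32.3 Ω
Z = 6.50 − j32.3 Ω
|Z| = √(6.50² + 32.3²) = 33.0 Ω
I = V/|Z| = 3.89/33.0 = 118 mA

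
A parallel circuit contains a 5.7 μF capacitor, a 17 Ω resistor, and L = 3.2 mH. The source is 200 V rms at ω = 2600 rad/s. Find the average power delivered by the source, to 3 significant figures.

2.35 kW

X_L = ωL = 8.32 Ω
X_C = 1/(ωC) = 67.5 Ω
Parallel: admittances add. Y = 1/R + 1/(jωL) + jωC
Y = (0.0588 − j0.105) S
|Y| = 0.121 S → |Z| = 1/|Y| = 8.29 Ω, ∠Z = −∠Y = 60.8°
I = V/|Z| = 24.1 A
P = VI cos φ = 200 × 24.1 × cos(60.8°) = 2.35 kW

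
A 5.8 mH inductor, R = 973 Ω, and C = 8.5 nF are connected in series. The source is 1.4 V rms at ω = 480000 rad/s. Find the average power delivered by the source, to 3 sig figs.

X_L = ωL = 2780 Ω
X_C = 1/(ωC) = 245 Ω
Net reactance X = X_L − X_C = 2540 Ω
Z = 973 + j2540 Ω
|Z| = √(973² + 2540²) = 2720 Ω
∠Z = arctan(2540/973) = 69.0°
I = V/|Z| = 515 μA
P = VI cos φ = 1.4 × 0.000515 × cos(69.0°) = 258 μW

258 μW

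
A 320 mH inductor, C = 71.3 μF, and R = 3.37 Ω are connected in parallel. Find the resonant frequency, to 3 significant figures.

ω₀ = 1/√(LC) = 1/√(0.32 × 7.13e-05) = 209.4 rad/s
f₀ = ω₀/(2π) = 33.3 Hz

33.3 Hz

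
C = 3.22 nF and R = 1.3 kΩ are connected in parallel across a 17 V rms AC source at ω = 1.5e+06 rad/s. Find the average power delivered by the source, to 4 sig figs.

222.3 mW

X_C = 1/(ωC) = 207.0 Ω
Parallel: admittances add. Y = 1/R + jωC
Y = (0.0007692 + j0.004830) S
|Y| = 0.004891 S → |Z| = 1/|Y| = 204.5 Ω, ∠Z = −∠Y = -80.95°
I = V/|Z| = 83.14 mA
P = VI cos φ = 17 × 0.08314 × cos(-80.95°) = 222.3 mW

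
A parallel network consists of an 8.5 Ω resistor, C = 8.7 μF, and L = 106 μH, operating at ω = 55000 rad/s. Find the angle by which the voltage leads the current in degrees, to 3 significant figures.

-69.0°

X_L = ωL = 5.83 Ω
X_C = 1/(ωC) = 2.09 Ω
Parallel: admittances add. Y = 1/R + 1/(jωL) + jωC
Y = (0.118 + j0.307) S
|Y| = 0.329 S → |Z| = 1/|Y| = 3.04 Ω, ∠Z = −∠Y = -69.0°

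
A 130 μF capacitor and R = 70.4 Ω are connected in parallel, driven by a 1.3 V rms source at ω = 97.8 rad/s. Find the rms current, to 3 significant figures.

24.8 mA

X_C = 1/(ωC) = 78.7 Ω
Parallel: admittances add. Y = 1/R + jωC
Y = (0.0142 + j0.0127) S
|Y| = 0.0191 S → |Z| = 1/|Y| = 52.5 Ω, ∠Z = −∠Y = -41.8°
I = V/|Z| = 1.3/52.5 = 24.8 mA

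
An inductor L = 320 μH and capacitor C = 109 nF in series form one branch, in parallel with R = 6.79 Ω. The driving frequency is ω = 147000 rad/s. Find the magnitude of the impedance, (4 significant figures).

6.211 Ω

X_L = ωL = 47.04 Ω
X_C = 1/(ωC) = 62.41 Ω
Branch 1: Z₁ = R = 6.790 Ω
Branch 2 (series LC): Z₂ = j(X_L − X_C) = −j15.37 Ω
Parallel: Z = Z₁Z₂/(Z₁+Z₂), |Z| = 6.211 Ω, ∠Z = -23.83°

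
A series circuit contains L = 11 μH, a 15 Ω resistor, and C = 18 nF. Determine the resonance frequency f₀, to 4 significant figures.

357.7 kHz

ω₀ = 1/√(LC) = 1/√(1.1e-05 × 1.8e-08) = 2.247e+06 rad/s
f₀ = ω₀/(2π) = 357.7 kHz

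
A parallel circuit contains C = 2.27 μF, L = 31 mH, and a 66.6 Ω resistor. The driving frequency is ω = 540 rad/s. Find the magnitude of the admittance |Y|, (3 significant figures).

60.4 mS

X_L = ωL = 16.7 Ω
X_C = 1/(ωC) = 816 Ω
Parallel: admittances add. Y = 1/R + 1/(jωL) + jωC
Y = (0.0150 − j0.0585) S
|Y| = 0.0604 S → |Z| = 1/|Y| = 16.6 Ω, ∠Z = −∠Y = 75.6°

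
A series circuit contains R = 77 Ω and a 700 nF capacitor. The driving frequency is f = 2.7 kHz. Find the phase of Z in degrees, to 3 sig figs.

-47.6°

ω = 2πf = 16960 rad/s
X_C = 1/(ωC) = 84.2 Ω
Z = 77.0 − j84.2 Ω
|Z| = √(77.0² + 84.2²) = 114 Ω
∠Z = arctan(-84.2/77.0) = -47.6°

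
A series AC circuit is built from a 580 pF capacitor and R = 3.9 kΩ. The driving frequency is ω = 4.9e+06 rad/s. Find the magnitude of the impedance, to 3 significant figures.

3920 Ω

X_C = 1/(ωC) = 352 Ω
Z = 3900 − j352 Ω
|Z| = √(3900² + 352²) = 3920 Ω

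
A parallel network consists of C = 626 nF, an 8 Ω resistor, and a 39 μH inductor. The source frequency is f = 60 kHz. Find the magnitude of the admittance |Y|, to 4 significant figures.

209.4 mS

ω = 2πf = 377000 rad/s
X_L = ωL = 14.70 Ω
X_C = 1/(ωC) = 4.237 Ω
Parallel: admittances add. Y = 1/R + 1/(jωL) + jωC
Y = (0.1250 + j0.1680) S
|Y| = 0.2094 S → |Z| = 1/|Y| = 4.776 Ω, ∠Z = −∠Y = -53.35°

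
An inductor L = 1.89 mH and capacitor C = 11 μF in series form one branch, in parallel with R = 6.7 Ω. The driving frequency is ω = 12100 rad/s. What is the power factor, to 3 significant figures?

X_L = ωL = 22.9 Ω
X_C = 1/(ωC) = 7.51 Ω
Branch 1: Z₁ = R = 6.70 Ω
Branch 2 (series LC): Z₂ = j(X_L − X_C) = j15.4 Ω
Parallel: Z = Z₁Z₂/(Z₁+Z₂), |Z| = 6.14 Ω, ∠Z = 23.6°
cos φ = cos(23.6°) = 0.917

0.917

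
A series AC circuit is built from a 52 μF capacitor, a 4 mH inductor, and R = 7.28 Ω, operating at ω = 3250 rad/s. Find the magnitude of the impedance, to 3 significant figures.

10.2 Ω

X_L = ωL = 13.0 Ω
X_C = 1/(ωC) = 5.92 Ω
Net reactance X = X_L − X_C = 7.08 Ω
Z = 7.28 + j7.08 Ω
|Z| = √(7.28² + 7.08²) = 10.2 Ω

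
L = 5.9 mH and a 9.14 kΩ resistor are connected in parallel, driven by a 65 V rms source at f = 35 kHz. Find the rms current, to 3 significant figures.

ω = 2πf = 219900 rad/s
X_L = ωL = 1300 Ω
Parallel: admittances add. Y = 1/R + 1/(jωL)
Y = (0.000109 − j0.000771) S
|Y| = 0.000778 S → |Z| = 1/|Y| = 1280 Ω, ∠Z = −∠Y = 81.9°
I = V/|Z| = 65/1280 = 50.6 mA

50.6 mA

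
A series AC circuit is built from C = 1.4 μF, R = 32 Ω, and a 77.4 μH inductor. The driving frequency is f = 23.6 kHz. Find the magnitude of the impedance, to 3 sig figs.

32.7 Ω

ω = 2πf = 148300 rad/s
X_L = ωL = 11.5 Ω
X_C = 1/(ωC) = 4.82 Ω
Net reactance X = X_L − X_C = 6.66 Ω
Z = 32.0 + j6.66 Ω
|Z| = √(32.0² + 6.66²) = 32.7 Ω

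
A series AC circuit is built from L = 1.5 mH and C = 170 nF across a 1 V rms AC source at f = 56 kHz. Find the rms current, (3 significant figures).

1.96 mA

ω = 2πf = 351900 rad/s
X_L = ωL = 528 Ω
X_C = 1/(ωC) = 16.7 Ω
Net reactance X = X_L − X_C = 511 Ω
Z = j511 Ω
|Z| = √(0² + 511²) = 511 Ω
I = V/|Z| = 1/511 = 1.96 mA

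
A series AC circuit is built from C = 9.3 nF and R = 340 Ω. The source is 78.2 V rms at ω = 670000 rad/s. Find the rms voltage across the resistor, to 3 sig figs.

70.7 V

X_C = 1/(ωC) = 160 Ω
Z = 340 − j160 Ω
|Z| = √(340² + 160²) = 376 Ω
I = V/|Z| = 208 mA
V_R = I·|Z_R| = 0.208 × 340 = 70.7 V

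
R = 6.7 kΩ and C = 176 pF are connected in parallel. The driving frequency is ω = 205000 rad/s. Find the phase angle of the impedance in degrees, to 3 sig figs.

-13.6°

X_C = 1/(ωC) = 27700 Ω
Parallel: admittances add. Y = 1/R + jωC
Y = (0.000149 + j3.61e-05) S
|Y| = 0.000154 S → |Z| = 1/|Y| = 6510 Ω, ∠Z = −∠Y = -13.6°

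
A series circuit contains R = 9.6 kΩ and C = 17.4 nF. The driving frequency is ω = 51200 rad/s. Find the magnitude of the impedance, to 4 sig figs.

X_C = 1/(ωC) = 1122 Ω
Z = 9600 − j1122 Ω
|Z| = √(9600² + 1122²) = 9665 Ω

9665 Ω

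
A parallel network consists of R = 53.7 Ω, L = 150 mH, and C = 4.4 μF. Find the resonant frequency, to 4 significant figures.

195.9 Hz

ω₀ = 1/√(LC) = 1/√(0.15 × 4.4e-06) = 1231 rad/s
f₀ = ω₀/(2π) = 195.9 Hz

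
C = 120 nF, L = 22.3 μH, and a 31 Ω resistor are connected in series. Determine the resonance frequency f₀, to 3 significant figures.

97.3 kHz

ω₀ = 1/√(LC) = 1/√(2.23e-05 × 1.2e-07) = 611300 rad/s
f₀ = ω₀/(2π) = 97.3 kHz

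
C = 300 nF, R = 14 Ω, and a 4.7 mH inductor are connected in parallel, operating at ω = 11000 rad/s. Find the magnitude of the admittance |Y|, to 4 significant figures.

X_L = ωL = 51.70 Ω
X_C = 1/(ωC) = 303.0 Ω
Parallel: admittances add. Y = 1/R + 1/(jωL) + jωC
Y = (0.07143 − j0.01604) S
|Y| = 0.07321 S → |Z| = 1/|Y| = 13.66 Ω, ∠Z = −∠Y = 12.66°

73.21 mS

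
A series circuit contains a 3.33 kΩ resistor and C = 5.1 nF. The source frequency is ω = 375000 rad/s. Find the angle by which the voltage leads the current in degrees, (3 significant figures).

-8.92°

X_C = 1/(ωC) = 523 Ω
Z = 3330 − j523 Ω
|Z| = √(3330² + 523²) = 3370 Ω
∠Z = arctan(-523/3330) = -8.92°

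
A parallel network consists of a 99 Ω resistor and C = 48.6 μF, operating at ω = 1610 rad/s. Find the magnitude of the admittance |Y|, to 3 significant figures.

X_C = 1/(ωC) = 12.8 Ω
Parallel: admittances add. Y = 1/R + jωC
Y = (0.0101 + j0.0782) S
|Y| = 0.0789 S → |Z| = 1/|Y| = 12.7 Ω, ∠Z = −∠Y = -82.6°

78.9 mS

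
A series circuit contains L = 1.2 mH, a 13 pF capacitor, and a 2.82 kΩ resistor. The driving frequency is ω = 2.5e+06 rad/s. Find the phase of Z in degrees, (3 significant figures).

X_L = ωL = 3000 Ω
X_C = 1/(ωC) = 30800 Ω
Net reactance X = X_L − X_C = -27800 Ω
Z = 2820 − j27800 Ω
|Z| = √(2820² + 27800²) = 27900 Ω
∠Z = arctan(-27800/2820) = -84.2°

-84.2°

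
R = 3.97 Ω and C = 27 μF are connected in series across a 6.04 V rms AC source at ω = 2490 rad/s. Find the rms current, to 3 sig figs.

X_C = 1/(ωC) = 14.9 Ω
Z = 3.97 − j14.9 Ω
|Z| = √(3.97² + 14.9²) = 15.4 Ω
I = V/|Z| = 6.04/15.4 = 392 mA

392 mA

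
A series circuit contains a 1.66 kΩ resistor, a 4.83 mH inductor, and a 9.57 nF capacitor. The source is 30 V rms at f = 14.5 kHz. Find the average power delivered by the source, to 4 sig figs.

458.9 mW

ω = 2πf = 91110 rad/s
X_L = ωL = 440.0 Ω
X_C = 1/(ωC) = 1147 Ω
Net reactance X = X_L − X_C = -706.9 Ω
Z = 1660 − j706.9 Ω
|Z| = √(1660² + 706.9²) = 1804 Ω
∠Z = arctan(-706.9/1660) = -23.07°
I = V/|Z| = 16.63 mA
P = VI cos φ = 30 × 0.01663 × cos(-23.07°) = 458.9 mW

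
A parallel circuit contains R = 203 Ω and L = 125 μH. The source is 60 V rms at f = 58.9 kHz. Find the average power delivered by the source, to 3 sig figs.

17.7 W

ω = 2πf = 370100 rad/s
X_L = ωL = 46.3 Ω
Parallel: admittances add. Y = 1/R + 1/(jωL)
Y = (0.00493 − j0.0216) S
|Y| = 0.0222 S → |Z| = 1/|Y| = 45.1 Ω, ∠Z = −∠Y = 77.2°
I = V/|Z| = 1.33 A
P = VI cos φ = 60 × 1.33 × cos(77.2°) = 17.7 W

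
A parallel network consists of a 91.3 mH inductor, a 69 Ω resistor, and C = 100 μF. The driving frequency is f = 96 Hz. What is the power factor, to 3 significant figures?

ω = 2πf = 603.2 rad/s
X_L = ωL = 55.1 Ω
X_C = 1/(ωC) = 16.6 Ω
Parallel: admittances add. Y = 1/R + 1/(jωL) + jωC
Y = (0.0145 + j0.0422) S
|Y| = 0.0446 S → |Z| = 1/|Y| = 22.4 Ω, ∠Z = −∠Y = -71.0°
cos φ = cos(-71.0°) = 0.325

0.325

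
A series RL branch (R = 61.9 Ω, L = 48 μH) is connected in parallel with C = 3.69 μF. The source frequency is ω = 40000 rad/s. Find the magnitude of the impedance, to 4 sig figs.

6.758 Ω

X_L = ωL = 1.920 Ω
X_C = 1/(ωC) = 6.775 Ω
Branch 1 (R+jX_L): Z₁ = 61.90 + j1.920 Ω, |Z₁| = 61.93 Ω
Branch 2 (−jX_C): Z₂ = −j6.775 Ω
Parallel: Z = Z₁Z₂/(Z₁+Z₂), |Z| = 6.758 Ω, ∠Z = -83.74°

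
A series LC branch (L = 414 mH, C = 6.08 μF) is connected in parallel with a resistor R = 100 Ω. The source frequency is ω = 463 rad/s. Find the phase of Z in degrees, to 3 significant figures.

-31.4°

X_L = ωL = 192 Ω
X_C = 1/(ωC) = 355 Ω
Branch 1: Z₁ = R = 100 Ω
Branch 2 (series LC): Z₂ = j(X_L − X_C) = −j164 Ω
Parallel: Z = Z₁Z₂/(Z₁+Z₂), |Z| = 85.3 Ω, ∠Z = -31.4°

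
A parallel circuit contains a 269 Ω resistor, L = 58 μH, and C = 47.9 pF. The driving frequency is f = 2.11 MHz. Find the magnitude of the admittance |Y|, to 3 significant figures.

ω = 2πf = 1.326e+07 rad/s
X_L = ωL = 769 Ω
X_C = 1/(ωC) = 1570 Ω
Parallel: admittances add. Y = 1/R + 1/(jωL) + jωC
Y = (0.00372 − j0.000665) S
|Y| = 0.00378 S → |Z| = 1/|Y| = 265 Ω, ∠Z = −∠Y = 10.1°

3.78 mS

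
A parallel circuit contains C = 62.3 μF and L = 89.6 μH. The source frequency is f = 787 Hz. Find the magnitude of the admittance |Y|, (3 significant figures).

ω = 2πf = 4945 rad/s
X_L = ωL = 0.443 Ω
X_C = 1/(ωC) = 3.25 Ω
Parallel: admittances add. Y = 1/(jωL) + jωC
Y = (0 − j1.95) S
|Y| = 1.95 S → |Z| = 1/|Y| = 0.513 Ω, ∠Z = −∠Y = 90.0°

1.95 S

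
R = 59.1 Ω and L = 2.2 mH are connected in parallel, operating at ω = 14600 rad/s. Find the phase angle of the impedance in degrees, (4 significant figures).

X_L = ωL = 32.12 Ω
Parallel: admittances add. Y = 1/R + 1/(jωL)
Y = (0.01692 − j0.03113) S
|Y| = 0.03543 S → |Z| = 1/|Y| = 28.22 Ω, ∠Z = −∠Y = 61.48°

61.48°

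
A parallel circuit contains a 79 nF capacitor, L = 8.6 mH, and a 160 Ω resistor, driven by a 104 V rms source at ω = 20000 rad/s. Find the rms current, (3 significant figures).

X_L = ωL = 172 Ω
X_C = 1/(ωC) = 633 Ω
Parallel: admittances add. Y = 1/R + 1/(jωL) + jωC
Y = (0.00625 − j0.00423) S
|Y| = 0.00755 S → |Z| = 1/|Y| = 132 Ω, ∠Z = −∠Y = 34.1°
I = V/|Z| = 104/132 = 785 mA

785 mA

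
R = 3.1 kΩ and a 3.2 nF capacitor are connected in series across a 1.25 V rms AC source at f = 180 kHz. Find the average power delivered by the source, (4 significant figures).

ω = 2πf = 1.131e+06 rad/s
X_C = 1/(ωC) = 276.3 Ω
Z = 3100 − j276.3 Ω
|Z| = √(3100² + 276.3²) = 3112 Ω
∠Z = arctan(-276.3/3100) = -5.093°
I = V/|Z| = 401.6 μA
P = VI cos φ = 1.25 × 0.0004016 × cos(-5.093°) = 500.1 μW

500.1 μW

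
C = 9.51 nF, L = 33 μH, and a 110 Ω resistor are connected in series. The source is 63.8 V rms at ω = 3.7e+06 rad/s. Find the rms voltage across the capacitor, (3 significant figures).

12.5 V

X_L = ωL = 122 Ω
X_C = 1/(ωC) = 28.4 Ω
Net reactance X = X_L − X_C = 93.7 Ω
Z = 110 + j93.7 Ω
|Z| = √(110² + 93.7²) = 144 Ω
I = V/|Z| = 442 mA
V_C = I·|Z_C| = 0.442 × 28.4 = 12.5 V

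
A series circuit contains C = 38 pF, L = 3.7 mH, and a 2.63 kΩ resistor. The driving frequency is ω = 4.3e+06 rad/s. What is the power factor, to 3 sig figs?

X_L = ωL = 15900 Ω
X_C = 1/(ωC) = 6120 Ω
Net reactance X = X_L − X_C = 9790 Ω
Z = 2630 + j9790 Ω
|Z| = √(2630² + 9790²) = 10100 Ω
∠Z = arctan(9790/2630) = 75.0°
cos φ = cos(75.0°) = 0.259

0.259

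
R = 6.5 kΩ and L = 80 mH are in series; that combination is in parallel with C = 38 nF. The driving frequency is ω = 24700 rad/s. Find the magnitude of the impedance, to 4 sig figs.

X_L = ωL = 1976 Ω
X_C = 1/(ωC) = 1065 Ω
Branch 1 (R+jX_L): Z₁ = 6500 + j1976 Ω, |Z₁| = 6794 Ω
Branch 2 (−jX_C): Z₂ = −j1065 Ω
Parallel: Z = Z₁Z₂/(Z₁+Z₂), |Z| = 1103 Ω, ∠Z = -81.07°

1103 Ω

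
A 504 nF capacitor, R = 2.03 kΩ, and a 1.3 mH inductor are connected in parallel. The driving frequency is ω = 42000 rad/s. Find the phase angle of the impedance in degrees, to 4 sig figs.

X_L = ωL = 54.60 Ω
X_C = 1/(ωC) = 47.24 Ω
Parallel: admittances add. Y = 1/R + 1/(jωL) + jωC
Y = (0.0004926 + j0.002853) S
|Y| = 0.002895 S → |Z| = 1/|Y| = 345.4 Ω, ∠Z = −∠Y = -80.20°

-80.20°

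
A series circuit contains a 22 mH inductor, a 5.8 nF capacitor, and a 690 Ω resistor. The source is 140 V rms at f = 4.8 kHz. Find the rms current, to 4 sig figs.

27.45 mA

ω = 2πf = 30160 rad/s
X_L = ωL = 663.5 Ω
X_C = 1/(ωC) = 5717 Ω
Net reactance X = X_L − X_C = -5053 Ω
Z = 690.0 − j5053 Ω
|Z| = √(690.0² + 5053²) = 5100 Ω
I = V/|Z| = 140/5100 = 27.45 mA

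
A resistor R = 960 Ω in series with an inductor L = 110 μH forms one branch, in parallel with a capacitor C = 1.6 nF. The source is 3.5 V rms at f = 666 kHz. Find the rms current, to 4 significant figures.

22.21 mA

ω = 2πf = 4.185e+06 rad/s
X_L = ωL = 460.3 Ω
X_C = 1/(ωC) = 149.4 Ω
Branch 1 (R+jX_L): Z₁ = 960.0 + j460.3 Ω, |Z₁| = 1065 Ω
Branch 2 (−jX_C): Z₂ = −j149.4 Ω
Parallel: Z = Z₁Z₂/(Z₁+Z₂), |Z| = 157.6 Ω, ∠Z = -82.33°
I = V/|Z| = 3.5/157.6 = 22.21 mA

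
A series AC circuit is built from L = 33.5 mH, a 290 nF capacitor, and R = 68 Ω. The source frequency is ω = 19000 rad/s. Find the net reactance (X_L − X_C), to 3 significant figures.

455 Ω

X_L = ωL = 636 Ω
X_C = 1/(ωC) = 181 Ω
X = 636 − 181 = 455 Ω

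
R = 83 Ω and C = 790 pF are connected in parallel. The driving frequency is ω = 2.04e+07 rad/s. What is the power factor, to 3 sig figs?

X_C = 1/(ωC) = 62.1 Ω
Parallel: admittances add. Y = 1/R + jωC
Y = (0.0120 + j0.0161) S
|Y| = 0.0201 S → |Z| = 1/|Y| = 49.7 Ω, ∠Z = −∠Y = -53.2°
cos φ = cos(-53.2°) = 0.599

0.599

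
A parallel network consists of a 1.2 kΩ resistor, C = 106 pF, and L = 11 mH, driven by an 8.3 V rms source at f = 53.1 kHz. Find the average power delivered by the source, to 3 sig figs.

57.4 mW

ω = 2πf = 333600 rad/s
X_L = ωL = 3670 Ω
X_C = 1/(ωC) = 28300 Ω
Parallel: admittances add. Y = 1/R + 1/(jωL) + jωC
Y = (0.000833 − j0.000237) S
|Y| = 0.000866 S → |Z| = 1/|Y| = 1150 Ω, ∠Z = −∠Y = 15.9°
I = V/|Z| = 7.19 mA
P = VI cos φ = 8.3 × 0.00719 × cos(15.9°) = 57.4 mW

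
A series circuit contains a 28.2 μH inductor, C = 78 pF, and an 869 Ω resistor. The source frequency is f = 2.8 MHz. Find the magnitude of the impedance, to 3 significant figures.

ω = 2πf = 1.759e+07 rad/s
X_L = ωL = 496 Ω
X_C = 1/(ωC) = 729 Ω
Net reactance X = X_L − X_C = -233 Ω
Z = 869 − j233 Ω
|Z| = √(869² + 233²) = 900 Ω

900 Ω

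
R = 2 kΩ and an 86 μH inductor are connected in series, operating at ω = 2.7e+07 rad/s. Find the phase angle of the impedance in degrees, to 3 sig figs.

49.3°

X_L = ωL = 2320 Ω
Z = 2000 + j2320 Ω
|Z| = √(2000² + 2320²) = 3060 Ω
∠Z = arctan(2320/2000) = 49.3°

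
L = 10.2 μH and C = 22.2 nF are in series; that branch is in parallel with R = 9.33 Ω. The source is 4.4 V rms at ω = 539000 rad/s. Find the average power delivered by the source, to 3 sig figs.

2.08 W

X_L = ωL = 5.50 Ω
X_C = 1/(ωC) = 83.6 Ω
Branch 1: Z₁ = R = 9.33 Ω
Branch 2 (series LC): Z₂ = j(X_L − X_C) = −j78.1 Ω
Parallel: Z = Z₁Z₂/(Z₁+Z₂), |Z| = 9.26 Ω, ∠Z = -6.81°
I = V/|Z| = 475 mA
P = VI cos φ = 4.4 × 0.475 × cos(-6.81°) = 2.08 W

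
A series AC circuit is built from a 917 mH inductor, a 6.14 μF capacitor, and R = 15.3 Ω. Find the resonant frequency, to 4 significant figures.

67.07 Hz

ω₀ = 1/√(LC) = 1/√(0.917 × 6.14e-06) = 421.4 rad/s
f₀ = ω₀/(2π) = 67.07 Hz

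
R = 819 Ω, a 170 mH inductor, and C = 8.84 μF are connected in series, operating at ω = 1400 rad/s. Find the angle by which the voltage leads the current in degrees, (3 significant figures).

X_L = ωL = 238 Ω
X_C = 1/(ωC) = 80.8 Ω
Net reactance X = X_L − X_C = 157 Ω
Z = 819 + j157 Ω
|Z| = √(819² + 157²) = 834 Ω
∠Z = arctan(157/819) = 10.9°

10.9°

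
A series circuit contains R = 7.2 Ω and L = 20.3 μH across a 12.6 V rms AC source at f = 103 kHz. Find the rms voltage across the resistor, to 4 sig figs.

ω = 2πf = 647200 rad/s
X_L = ωL = 13.14 Ω
Z = 7.200 + j13.14 Ω
|Z| = √(7.200² + 13.14²) = 14.98 Ω
I = V/|Z| = 841.1 mA
V_R = I·|Z_R| = 0.8411 × 7.200 = 6.056 V

6.056 V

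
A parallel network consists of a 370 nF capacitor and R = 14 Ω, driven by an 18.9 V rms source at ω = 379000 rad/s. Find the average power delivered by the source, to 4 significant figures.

25.51 W

X_C = 1/(ωC) = 7.131 Ω
Parallel: admittances add. Y = 1/R + jωC
Y = (0.07143 + j0.1402) S
|Y| = 0.1574 S → |Z| = 1/|Y| = 6.354 Ω, ∠Z = −∠Y = -63.01°
I = V/|Z| = 2.974 A
P = VI cos φ = 18.9 × 2.974 × cos(-63.01°) = 25.51 W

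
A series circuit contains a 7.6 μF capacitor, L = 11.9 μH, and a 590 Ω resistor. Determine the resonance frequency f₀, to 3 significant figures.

ω₀ = 1/√(LC) = 1/√(1.19e-05 × 7.6e-06) = 105200 rad/s
f₀ = ω₀/(2π) = 16.7 kHz

16.7 kHz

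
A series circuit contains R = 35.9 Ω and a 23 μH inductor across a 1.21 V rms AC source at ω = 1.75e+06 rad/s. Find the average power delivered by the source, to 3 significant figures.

18.1 mW

X_L = ωL = 40.2 Ω
Z = 35.9 + j40.2 Ω
|Z| = √(35.9² + 40.2²) = 53.9 Ω
∠Z = arctan(40.2/35.9) = 48.3°
I = V/|Z| = 22.4 mA
P = VI cos φ = 1.21 × 0.0224 × cos(48.3°) = 18.1 mW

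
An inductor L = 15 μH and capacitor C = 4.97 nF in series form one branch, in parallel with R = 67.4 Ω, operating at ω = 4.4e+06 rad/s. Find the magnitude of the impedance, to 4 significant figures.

19.41 Ω

X_L = ωL = 66.00 Ω
X_C = 1/(ωC) = 45.73 Ω
Branch 1: Z₁ = R = 67.40 Ω
Branch 2 (series LC): Z₂ = j(X_L − X_C) = j20.27 Ω
Parallel: Z = Z₁Z₂/(Z₁+Z₂), |Z| = 19.41 Ω, ∠Z = 73.26°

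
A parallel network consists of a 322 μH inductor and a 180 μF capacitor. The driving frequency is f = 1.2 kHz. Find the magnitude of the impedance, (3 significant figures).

1.06 Ω

ω = 2πf = 7540 rad/s
X_L = ωL = 2.43 Ω
X_C = 1/(ωC) = 0.737 Ω
Parallel: admittances add. Y = 1/(jωL) + jωC
Y = (0 + j0.945) S
|Y| = 0.945 S → |Z| = 1/|Y| = 1.06 Ω, ∠Z = −∠Y = -90.0°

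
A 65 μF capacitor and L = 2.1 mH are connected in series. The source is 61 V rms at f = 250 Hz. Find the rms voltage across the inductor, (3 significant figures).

ω = 2πf = 1571 rad/s
X_L = ωL = 3.30 Ω
X_C = 1/(ωC) = 9.79 Ω
Net reactance X = X_L − X_C = -6.50 Ω
Z = − j6.50 Ω
|Z| = √(0² + 6.50²) = 6.50 Ω
I = V/|Z| = 9.39 A
V_L = I·|Z_L| = 9.39 × 3.30 = 31.0 V

31.0 V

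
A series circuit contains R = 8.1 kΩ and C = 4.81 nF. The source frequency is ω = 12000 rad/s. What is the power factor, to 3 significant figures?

0.424

X_C = 1/(ωC) = 17300 Ω
Z = 8100 − j17300 Ω
|Z| = √(8100² + 17300²) = 19100 Ω
∠Z = arctan(-17300/8100) = -64.9°
cos φ = cos(-64.9°) = 0.424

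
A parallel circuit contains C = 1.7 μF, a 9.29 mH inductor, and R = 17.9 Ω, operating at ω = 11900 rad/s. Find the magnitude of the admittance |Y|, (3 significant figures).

X_L = ωL = 111 Ω
X_C = 1/(ωC) = 49.4 Ω
Parallel: admittances add. Y = 1/R + 1/(jωL) + jωC
Y = (0.0559 + j0.0112) S
|Y| = 0.0570 S → |Z| = 1/|Y| = 17.6 Ω, ∠Z = −∠Y = -11.3°

57.0 mS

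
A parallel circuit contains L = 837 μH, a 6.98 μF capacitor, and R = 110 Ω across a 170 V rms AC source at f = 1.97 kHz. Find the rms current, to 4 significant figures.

2.313 A

ω = 2πf = 12380 rad/s
X_L = ωL = 10.36 Ω
X_C = 1/(ωC) = 11.57 Ω
Parallel: admittances add. Y = 1/R + 1/(jωL) + jωC
Y = (0.009091 − j0.01012) S
|Y| = 0.01361 S → |Z| = 1/|Y| = 73.49 Ω, ∠Z = −∠Y = 48.08°
I = V/|Z| = 170/73.49 = 2.313 A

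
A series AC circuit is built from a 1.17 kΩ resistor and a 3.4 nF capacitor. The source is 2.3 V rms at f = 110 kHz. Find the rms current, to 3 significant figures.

1.85 mA

ω = 2πf = 691200 rad/s
X_C = 1/(ωC) = 426 Ω
Z = 1170 − j426 Ω
|Z| = √(1170² + 426²) = 1240 Ω
I = V/|Z| = 2.3/1240 = 1.85 mA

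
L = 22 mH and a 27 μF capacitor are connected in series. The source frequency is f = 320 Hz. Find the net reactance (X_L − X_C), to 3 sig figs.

25.8 Ω

ω = 2πf = 2011 rad/s
X_L = ωL = 44.2 Ω
X_C = 1/(ωC) = 18.4 Ω
X = 44.2 − 18.4 = 25.8 Ω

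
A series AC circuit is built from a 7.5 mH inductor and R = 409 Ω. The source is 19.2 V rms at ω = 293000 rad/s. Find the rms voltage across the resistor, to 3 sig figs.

3.51 V

X_L = ωL = 2200 Ω
Z = 409 + j2200 Ω
|Z| = √(409² + 2200²) = 2240 Ω
I = V/|Z| = 8.59 mA
V_R = I·|Z_R| = 0.00859 × 409 = 3.51 V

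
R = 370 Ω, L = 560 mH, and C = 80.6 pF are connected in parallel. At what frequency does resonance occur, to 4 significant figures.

23.69 kHz

ω₀ = 1/√(LC) = 1/√(0.56 × 8.06e-11) = 148800 rad/s
f₀ = ω₀/(2π) = 23.69 kHz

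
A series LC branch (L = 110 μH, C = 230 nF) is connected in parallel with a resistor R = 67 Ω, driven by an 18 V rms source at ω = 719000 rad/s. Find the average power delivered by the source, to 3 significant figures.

4.84 W

X_L = ωL = 79.1 Ω
X_C = 1/(ωC) = 6.05 Ω
Branch 1: Z₁ = R = 67.0 Ω
Branch 2 (series LC): Z₂ = j(X_L − X_C) = j73.0 Ω
Parallel: Z = Z₁Z₂/(Z₁+Z₂), |Z| = 49.4 Ω, ∠Z = 42.5°
I = V/|Z| = 365 mA
P = VI cos φ = 18 × 0.365 × cos(42.5°) = 4.84 W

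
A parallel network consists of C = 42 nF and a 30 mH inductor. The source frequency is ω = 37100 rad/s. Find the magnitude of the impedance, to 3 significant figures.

1520 Ω

X_L = ωL = 1110 Ω
X_C = 1/(ωC) = 642 Ω
Parallel: admittances add. Y = 1/(jωL) + jωC
Y = (0 + j0.000660) S
|Y| = 0.000660 S → |Z| = 1/|Y| = 1520 Ω, ∠Z = −∠Y = -90.0°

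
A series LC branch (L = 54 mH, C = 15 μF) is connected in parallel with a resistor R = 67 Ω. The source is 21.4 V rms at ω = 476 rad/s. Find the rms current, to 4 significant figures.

370.2 mA

X_L = ωL = 25.70 Ω
X_C = 1/(ωC) = 140.1 Ω
Branch 1: Z₁ = R = 67.00 Ω
Branch 2 (series LC): Z₂ = j(X_L − X_C) = −j114.4 Ω
Parallel: Z = Z₁Z₂/(Z₁+Z₂), |Z| = 57.81 Ω, ∠Z = -30.37°
I = V/|Z| = 21.4/57.81 = 370.2 mA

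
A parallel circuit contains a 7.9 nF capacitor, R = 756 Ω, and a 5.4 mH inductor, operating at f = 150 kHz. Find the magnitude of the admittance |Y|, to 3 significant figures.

7.37 mS

ω = 2πf = 942500 rad/s
X_L = ωL = 5090 Ω
X_C = 1/(ωC) = 134 Ω
Parallel: admittances add. Y = 1/R + 1/(jωL) + jωC
Y = (0.00132 + j0.00725) S
|Y| = 0.00737 S → |Z| = 1/|Y| = 136 Ω, ∠Z = −∠Y = -79.7°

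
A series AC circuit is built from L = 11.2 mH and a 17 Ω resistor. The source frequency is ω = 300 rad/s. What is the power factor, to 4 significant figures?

X_L = ωL = 3.360 Ω
Z = 17.00 + j3.360 Ω
|Z| = √(17.00² + 3.360²) = 17.33 Ω
∠Z = arctan(3.360/17.00) = 11.18°
cos φ = cos(11.18°) = 0.9810

0.9810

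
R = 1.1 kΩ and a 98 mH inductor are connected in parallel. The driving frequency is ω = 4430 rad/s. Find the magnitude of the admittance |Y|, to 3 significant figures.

2.48 mS

X_L = ωL = 434 Ω
Parallel: admittances add. Y = 1/R + 1/(jωL)
Y = (0.000909 − j0.00230) S
|Y| = 0.00248 S → |Z| = 1/|Y| = 404 Ω, ∠Z = −∠Y = 68.5°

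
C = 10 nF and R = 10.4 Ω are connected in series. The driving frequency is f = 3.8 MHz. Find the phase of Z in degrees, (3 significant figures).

-21.9°

ω = 2πf = 2.388e+07 rad/s
X_C = 1/(ωC) = 4.19 Ω
Z = 10.4 − j4.19 Ω
|Z| = √(10.4² + 4.19²) = 11.2 Ω
∠Z = arctan(-4.19/10.4) = -21.9°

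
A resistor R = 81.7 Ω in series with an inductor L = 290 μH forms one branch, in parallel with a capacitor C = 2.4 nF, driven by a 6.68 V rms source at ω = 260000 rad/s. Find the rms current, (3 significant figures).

57.3 mA

X_L = ωL = 75.4 Ω
X_C = 1/(ωC) = 1600 Ω
Branch 1 (R+jX_L): Z₁ = 81.7 + j75.4 Ω, |Z₁| = 111 Ω
Branch 2 (−jX_C): Z₂ = −j1600 Ω
Parallel: Z = Z₁Z₂/(Z₁+Z₂), |Z| = 116 Ω, ∠Z = 39.6°
I = V/|Z| = 6.68/116 = 57.3 mA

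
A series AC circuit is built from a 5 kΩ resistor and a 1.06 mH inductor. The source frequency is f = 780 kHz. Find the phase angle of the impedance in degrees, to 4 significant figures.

46.10°

ω = 2πf = 4.901e+06 rad/s
X_L = ωL = 5195 Ω
Z = 5000 + j5195 Ω
|Z| = √(5000² + 5195²) = 7210 Ω
∠Z = arctan(5195/5000) = 46.10°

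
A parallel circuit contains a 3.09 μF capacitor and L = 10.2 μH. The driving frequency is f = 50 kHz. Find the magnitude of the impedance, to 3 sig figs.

ω = 2πf = 314200 rad/s
X_L = ωL = 3.20 Ω
X_C = 1/(ωC) = 1.03 Ω
Parallel: admittances add. Y = 1/(jωL) + jωC
Y = (0 + j0.659) S
|Y| = 0.659 S → |Z| = 1/|Y| = 1.52 Ω, ∠Z = −∠Y = -90.0°

1.52 Ω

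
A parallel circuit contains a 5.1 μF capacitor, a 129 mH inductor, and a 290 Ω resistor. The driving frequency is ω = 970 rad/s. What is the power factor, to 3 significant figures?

0.750

X_L = ωL = 125 Ω
X_C = 1/(ωC) = 202 Ω
Parallel: admittances add. Y = 1/R + 1/(jωL) + jωC
Y = (0.00345 − j0.00304) S
|Y| = 0.00460 S → |Z| = 1/|Y| = 217 Ω, ∠Z = −∠Y = 41.4°
cos φ = cos(41.4°) = 0.750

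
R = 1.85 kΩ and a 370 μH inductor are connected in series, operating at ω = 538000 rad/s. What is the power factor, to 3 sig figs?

0.994

X_L = ωL = 199 Ω
Z = 1850 + j199 Ω
|Z| = √(1850² + 199²) = 1860 Ω
∠Z = arctan(199/1850) = 6.14°
cos φ = cos(6.14°) = 0.994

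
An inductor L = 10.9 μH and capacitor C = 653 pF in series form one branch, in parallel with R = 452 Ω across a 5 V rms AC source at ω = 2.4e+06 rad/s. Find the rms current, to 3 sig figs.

13.8 mA

X_L = ωL = 26.2 Ω
X_C = 1/(ωC) = 638 Ω
Branch 1: Z₁ = R = 452 Ω
Branch 2 (series LC): Z₂ = j(X_L − X_C) = −j612 Ω
Parallel: Z = Z₁Z₂/(Z₁+Z₂), |Z| = 364 Ω, ∠Z = -36.5°
I = V/|Z| = 5/364 = 13.8 mA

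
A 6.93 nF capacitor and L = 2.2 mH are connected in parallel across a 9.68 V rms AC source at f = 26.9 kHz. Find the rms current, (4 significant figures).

ω = 2πf = 169000 rad/s
X_L = ωL = 371.8 Ω
X_C = 1/(ωC) = 853.8 Ω
Parallel: admittances add. Y = 1/(jωL) + jωC
Y = (0 − j0.001518) S
|Y| = 0.001518 S → |Z| = 1/|Y| = 658.7 Ω, ∠Z = −∠Y = 90.00°
I = V/|Z| = 9.68/658.7 = 14.69 mA

14.69 mA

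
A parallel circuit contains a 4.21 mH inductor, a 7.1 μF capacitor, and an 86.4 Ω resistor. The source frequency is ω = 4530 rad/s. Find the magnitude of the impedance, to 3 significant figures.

X_L = ωL = 19.1 Ω
X_C = 1/(ωC) = 31.1 Ω
Parallel: admittances add. Y = 1/R + 1/(jωL) + jωC
Y = (0.0116 − j0.0203) S
|Y| = 0.0233 S → |Z| = 1/|Y| = 42.8 Ω, ∠Z = −∠Y = 60.3°

42.8 Ω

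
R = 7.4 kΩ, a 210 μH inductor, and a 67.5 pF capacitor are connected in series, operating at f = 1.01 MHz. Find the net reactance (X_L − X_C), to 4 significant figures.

ω = 2πf = 6.346e+06 rad/s
X_L = ωL = 1333 Ω
X_C = 1/(ωC) = 2335 Ω
X = 1333 − 2335 = -1002 Ω

-1002 Ω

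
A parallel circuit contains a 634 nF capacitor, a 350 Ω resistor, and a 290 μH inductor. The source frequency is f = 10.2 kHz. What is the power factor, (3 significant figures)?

0.212

ω = 2πf = 64090 rad/s
X_L = ωL = 18.6 Ω
X_C = 1/(ωC) = 24.6 Ω
Parallel: admittances add. Y = 1/R + 1/(jωL) + jωC
Y = (0.00286 − j0.0132) S
|Y| = 0.0135 S → |Z| = 1/|Y| = 74.2 Ω, ∠Z = −∠Y = 77.8°
cos φ = cos(77.8°) = 0.212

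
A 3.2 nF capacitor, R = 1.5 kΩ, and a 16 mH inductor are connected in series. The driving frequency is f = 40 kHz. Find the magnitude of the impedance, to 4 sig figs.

ω = 2πf = 251300 rad/s
X_L = ωL = 4021 Ω
X_C = 1/(ωC) = 1243 Ω
Net reactance X = X_L − X_C = 2778 Ω
Z = 1500 + j2778 Ω
|Z| = √(1500² + 2778²) = 3157 Ω

3157 Ω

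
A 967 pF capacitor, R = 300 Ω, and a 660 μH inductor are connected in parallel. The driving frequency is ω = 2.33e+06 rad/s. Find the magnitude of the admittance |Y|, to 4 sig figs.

3.699 mS

X_L = ωL = 1538 Ω
X_C = 1/(ωC) = 443.8 Ω
Parallel: admittances add. Y = 1/R + 1/(jωL) + jωC
Y = (0.003333 + j0.001603) S
|Y| = 0.003699 S → |Z| = 1/|Y| = 270.4 Ω, ∠Z = −∠Y = -25.68°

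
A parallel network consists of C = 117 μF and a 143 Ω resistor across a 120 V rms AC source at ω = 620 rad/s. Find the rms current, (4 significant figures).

X_C = 1/(ωC) = 13.79 Ω
Parallel: admittances add. Y = 1/R + jωC
Y = (0.006993 + j0.07254) S
|Y| = 0.07288 S → |Z| = 1/|Y| = 13.72 Ω, ∠Z = −∠Y = -84.49°
I = V/|Z| = 120/13.72 = 8.745 A

8.745 A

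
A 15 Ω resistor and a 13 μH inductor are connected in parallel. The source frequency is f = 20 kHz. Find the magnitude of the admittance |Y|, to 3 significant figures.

ω = 2πf = 125700 rad/s
X_L = ωL = 1.63 Ω
Parallel: admittances add. Y = 1/R + 1/(jωL)
Y = (0.0667 − j0.612) S
|Y| = 0.616 S → |Z| = 1/|Y| = 1.62 Ω, ∠Z = −∠Y = 83.8°

616 mS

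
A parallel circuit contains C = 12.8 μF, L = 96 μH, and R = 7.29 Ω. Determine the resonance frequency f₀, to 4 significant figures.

ω₀ = 1/√(LC) = 1/√(9.6e-05 × 1.28e-05) = 28530 rad/s
f₀ = ω₀/(2π) = 4.540 kHz

4.540 kHz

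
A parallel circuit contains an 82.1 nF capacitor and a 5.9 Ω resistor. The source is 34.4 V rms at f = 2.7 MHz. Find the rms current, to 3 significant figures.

ω = 2πf = 1.696e+07 rad/s
X_C = 1/(ωC) = 0.718 Ω
Parallel: admittances add. Y = 1/R + jωC
Y = (0.169 + j1.39) S
|Y| = 1.40 S → |Z| = 1/|Y| = 0.713 Ω, ∠Z = −∠Y = -83.1°
I = V/|Z| = 34.4/0.713 = 48.3 A

48.3 A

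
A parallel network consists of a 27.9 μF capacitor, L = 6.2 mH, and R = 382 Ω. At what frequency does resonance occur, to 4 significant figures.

ω₀ = 1/√(LC) = 1/√(0.0062 × 2.79e-05) = 2404 rad/s
f₀ = ω₀/(2π) = 382.7 Hz

382.7 Hz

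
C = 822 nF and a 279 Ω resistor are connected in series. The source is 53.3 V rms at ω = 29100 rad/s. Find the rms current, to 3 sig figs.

X_C = 1/(ωC) = 41.8 Ω
Z = 279 − j41.8 Ω
|Z| = √(279² + 41.8²) = 282 Ω
I = V/|Z| = 53.3/282 = 189 mA

189 mA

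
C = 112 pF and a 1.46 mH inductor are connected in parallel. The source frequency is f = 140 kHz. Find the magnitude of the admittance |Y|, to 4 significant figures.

680.1 μS

ω = 2πf = 879600 rad/s
X_L = ωL = 1284 Ω
X_C = 1/(ωC) = 10150 Ω
Parallel: admittances add. Y = 1/(jωL) + jωC
Y = (0 − j0.0006801) S
|Y| = 0.0006801 S → |Z| = 1/|Y| = 1470 Ω, ∠Z = −∠Y = 90.00°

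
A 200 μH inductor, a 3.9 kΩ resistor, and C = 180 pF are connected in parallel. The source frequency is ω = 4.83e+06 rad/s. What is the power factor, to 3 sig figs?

X_L = ωL = 966 Ω
X_C = 1/(ωC) = 1150 Ω
Parallel: admittances add. Y = 1/R + 1/(jωL) + jωC
Y = (0.000256 − j0.000166) S
|Y| = 0.000305 S → |Z| = 1/|Y| = 3270 Ω, ∠Z = −∠Y = 32.9°
cos φ = cos(32.9°) = 0.840

0.840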